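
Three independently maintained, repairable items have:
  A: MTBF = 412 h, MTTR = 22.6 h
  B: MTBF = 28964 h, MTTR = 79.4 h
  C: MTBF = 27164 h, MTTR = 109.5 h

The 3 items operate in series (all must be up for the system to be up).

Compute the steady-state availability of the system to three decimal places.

0.942

A(A) = MTBF/(MTBF+MTTR) = 412/(412+22.6) = 0.947998
A(B) = MTBF/(MTBF+MTTR) = 28964/(28964+79.4) = 0.997266
A(C) = MTBF/(MTBF+MTTR) = 27164/(27164+109.5) = 0.995985
Series availability: 0.947998 × 0.997266 × 0.995985 = 0.942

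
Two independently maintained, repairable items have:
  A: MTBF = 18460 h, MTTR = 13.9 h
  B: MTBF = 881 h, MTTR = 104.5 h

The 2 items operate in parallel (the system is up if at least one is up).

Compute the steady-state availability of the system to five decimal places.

A(A) = MTBF/(MTBF+MTTR) = 18460/(18460+13.9) = 0.999248
A(B) = MTBF/(MTBF+MTTR) = 881/(881+104.5) = 0.893962
Parallel availability: 1 − (1 − 0.999248)(1 − 0.893962) = 0.99992

0.99992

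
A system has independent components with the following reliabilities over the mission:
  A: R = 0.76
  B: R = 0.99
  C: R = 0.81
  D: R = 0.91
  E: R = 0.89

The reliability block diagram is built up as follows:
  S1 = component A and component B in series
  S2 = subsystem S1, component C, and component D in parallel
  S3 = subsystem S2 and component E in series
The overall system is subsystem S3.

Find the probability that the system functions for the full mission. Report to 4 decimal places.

Series (A and B): 0.760000 × 0.990000 = 0.752400
Parallel ([0.752400], C, and D): 1 − (1 − 0.752400)(1 − 0.810000)(1 − 0.910000) = 0.995766
Series ([0.995766] and E): 0.995766 × 0.890000 = 0.8862

0.8862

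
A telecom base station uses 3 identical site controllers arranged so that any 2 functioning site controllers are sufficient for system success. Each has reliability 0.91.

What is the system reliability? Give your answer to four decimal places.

0.9772

R = Σ_{i=2}^{3} C(3,i) p^i (1−p)^{3−i} with p = 0.91
C(3,2)·0.91^2·0.09^1 = 0.223587
C(3,3)·0.91^3·0.09^0 = 0.753571
Sum = 0.9772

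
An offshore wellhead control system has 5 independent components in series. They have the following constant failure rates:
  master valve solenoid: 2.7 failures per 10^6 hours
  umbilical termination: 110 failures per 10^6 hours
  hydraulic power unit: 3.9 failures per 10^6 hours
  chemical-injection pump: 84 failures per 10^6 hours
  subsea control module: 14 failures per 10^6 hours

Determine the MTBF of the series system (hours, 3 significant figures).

4660

Series of exponential components: λ_sys = Σ λ_i
λ_sys = 0.0000027 + 0.00011 + 0.0000039 + 0.000084 + 0.000014 = 2.1460e-04 /h
MTBF = 1 / λ_sys = 4660 h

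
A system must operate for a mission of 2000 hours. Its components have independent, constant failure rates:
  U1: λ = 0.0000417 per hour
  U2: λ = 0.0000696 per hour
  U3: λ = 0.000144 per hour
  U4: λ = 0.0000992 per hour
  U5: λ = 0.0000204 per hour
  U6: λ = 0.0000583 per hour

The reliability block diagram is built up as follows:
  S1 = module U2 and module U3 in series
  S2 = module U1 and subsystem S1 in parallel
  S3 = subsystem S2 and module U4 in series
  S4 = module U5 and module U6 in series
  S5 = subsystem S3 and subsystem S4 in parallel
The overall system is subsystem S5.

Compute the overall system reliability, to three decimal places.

R(U1) = exp(−0.0000417 × 2000) = 0.91998
R(U2) = exp(−0.0000696 × 2000) = 0.87005
R(U3) = exp(−0.000144 × 2000) = 0.74976
R(U4) = exp(−0.0000992 × 2000) = 0.82004
R(U5) = exp(−0.0000204 × 2000) = 0.96002
R(U6) = exp(−0.0000583 × 2000) = 0.88994
Series (U2 and U3): 0.87005 × 0.74976 = 0.65233
Parallel (U1 and [0.65233]): 1 − (1 − 0.91998)(1 − 0.65233) = 0.97218
Series ([0.97218] and U4): 0.97218 × 0.82004 = 0.79723
Series (U5 and U6): 0.96002 × 0.88994 = 0.85436
Parallel ([0.79723] and [0.85436]): 1 − (1 − 0.79723)(1 − 0.85436) = 0.970

0.970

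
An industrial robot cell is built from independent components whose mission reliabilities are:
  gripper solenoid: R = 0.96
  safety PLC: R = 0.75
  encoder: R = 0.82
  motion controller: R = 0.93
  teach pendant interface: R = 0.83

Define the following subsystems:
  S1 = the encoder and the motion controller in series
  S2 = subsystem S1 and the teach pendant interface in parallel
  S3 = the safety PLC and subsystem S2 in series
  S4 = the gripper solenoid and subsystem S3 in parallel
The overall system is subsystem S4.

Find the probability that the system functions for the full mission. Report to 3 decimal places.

0.989

Series (encoder and motion controller): 0.82000 × 0.93000 = 0.76260
Parallel ([0.76260] and teach pendant interface): 1 − (1 − 0.76260)(1 − 0.83000) = 0.95964
Series (safety PLC and [0.95964]): 0.75000 × 0.95964 = 0.71973
Parallel (gripper solenoid and [0.71973]): 1 − (1 − 0.96000)(1 − 0.71973) = 0.989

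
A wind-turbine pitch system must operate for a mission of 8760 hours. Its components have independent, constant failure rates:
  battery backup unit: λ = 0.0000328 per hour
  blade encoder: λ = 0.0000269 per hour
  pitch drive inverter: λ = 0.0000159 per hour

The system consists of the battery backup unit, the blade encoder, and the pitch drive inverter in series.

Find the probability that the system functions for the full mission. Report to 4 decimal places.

R(battery backup unit) = exp(−0.0000328 × 8760) = 0.750266
R(blade encoder) = exp(−0.0000269 × 8760) = 0.790062
R(pitch drive inverter) = exp(−0.0000159 × 8760) = 0.869981
Series (battery backup unit, blade encoder, and pitch drive inverter): 0.750266 × 0.790062 × 0.869981 = 0.5157

0.5157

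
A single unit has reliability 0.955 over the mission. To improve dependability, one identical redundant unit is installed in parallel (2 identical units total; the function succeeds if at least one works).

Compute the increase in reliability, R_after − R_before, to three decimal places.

0.043

R_before = 0.955
R_after = 1 − (1 − 0.955)^2 = 0.998
ΔR = 0.998 − 0.955 = 0.043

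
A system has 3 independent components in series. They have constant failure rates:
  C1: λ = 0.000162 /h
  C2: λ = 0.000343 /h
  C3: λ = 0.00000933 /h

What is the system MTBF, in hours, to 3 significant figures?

Series of exponential components: λ_sys = Σ λ_i
λ_sys = 0.000162 + 0.000343 + 0.00000933 = 5.1433e-04 /h
MTBF = 1 / λ_sys = 1940 h

1940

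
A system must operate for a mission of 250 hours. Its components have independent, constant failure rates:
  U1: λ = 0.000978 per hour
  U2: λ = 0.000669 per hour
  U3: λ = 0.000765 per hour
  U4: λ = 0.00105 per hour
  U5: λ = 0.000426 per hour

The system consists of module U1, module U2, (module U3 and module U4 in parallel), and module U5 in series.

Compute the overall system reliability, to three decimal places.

R(U1) = exp(−0.000978 × 250) = 0.78310
R(U2) = exp(−0.000669 × 250) = 0.84599
R(U3) = exp(−0.000765 × 250) = 0.82593
R(U4) = exp(−0.00105 × 250) = 0.76913
R(U5) = exp(−0.000426 × 250) = 0.89898
Parallel (U3 and U4): 1 − (1 − 0.82593)(1 − 0.76913) = 0.95981
Series (U1, U2, [0.95981], and U5): 0.78310 × 0.84599 × 0.95981 × 0.89898 = 0.572

0.572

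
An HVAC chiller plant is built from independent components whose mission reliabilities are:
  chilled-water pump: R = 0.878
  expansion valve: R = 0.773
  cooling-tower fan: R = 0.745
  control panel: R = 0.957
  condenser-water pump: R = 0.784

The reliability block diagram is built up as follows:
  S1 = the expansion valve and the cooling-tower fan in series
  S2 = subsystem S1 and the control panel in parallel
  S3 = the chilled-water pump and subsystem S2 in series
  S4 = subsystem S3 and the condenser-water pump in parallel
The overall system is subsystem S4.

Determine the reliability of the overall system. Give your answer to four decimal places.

0.9702

Series (expansion valve and cooling-tower fan): 0.773000 × 0.745000 = 0.575885
Parallel ([0.575885] and control panel): 1 − (1 − 0.575885)(1 − 0.957000) = 0.981763
Series (chilled-water pump and [0.981763]): 0.878000 × 0.981763 = 0.861988
Parallel ([0.861988] and condenser-water pump): 1 − (1 − 0.861988)(1 − 0.784000) = 0.9702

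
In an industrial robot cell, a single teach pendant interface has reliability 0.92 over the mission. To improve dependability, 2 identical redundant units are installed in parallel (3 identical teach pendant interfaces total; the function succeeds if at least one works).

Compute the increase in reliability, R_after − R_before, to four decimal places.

R_before = 0.92
R_after = 1 − (1 − 0.92)^3 = 0.9995
ΔR = 0.9995 − 0.92 = 0.0795

0.0795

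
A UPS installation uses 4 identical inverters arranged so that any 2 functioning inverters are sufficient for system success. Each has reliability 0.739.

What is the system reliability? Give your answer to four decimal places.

0.9428

R = Σ_{i=2}^{4} C(4,i) p^i (1−p)^{4−i} with p = 0.739
C(4,2)·0.739^2·0.261^2 = 0.223214
C(4,3)·0.739^3·0.261^1 = 0.421341
C(4,4)·0.739^4·0.261^0 = 0.298248
Sum = 0.9428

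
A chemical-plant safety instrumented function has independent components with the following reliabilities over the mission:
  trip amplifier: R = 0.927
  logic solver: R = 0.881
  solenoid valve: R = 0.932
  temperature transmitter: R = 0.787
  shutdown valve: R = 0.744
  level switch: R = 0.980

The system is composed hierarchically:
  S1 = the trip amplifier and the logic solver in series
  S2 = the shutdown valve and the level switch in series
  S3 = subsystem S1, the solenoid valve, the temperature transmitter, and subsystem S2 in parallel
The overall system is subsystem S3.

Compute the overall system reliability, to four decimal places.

0.9993

Series (trip amplifier and logic solver): 0.927000 × 0.881000 = 0.816687
Series (shutdown valve and level switch): 0.744000 × 0.980000 = 0.729120
Parallel ([0.816687], solenoid valve, temperature transmitter, and [0.729120]): 1 − (1 − 0.816687)(1 − 0.932000)(1 − 0.787000)(1 − 0.729120) = 0.9993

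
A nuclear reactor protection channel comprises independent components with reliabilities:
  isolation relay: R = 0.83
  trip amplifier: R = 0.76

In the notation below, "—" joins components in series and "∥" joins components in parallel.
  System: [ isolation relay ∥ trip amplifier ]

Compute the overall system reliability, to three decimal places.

0.959

Parallel (isolation relay and trip amplifier): 1 − (1 − 0.83000)(1 − 0.76000) = 0.959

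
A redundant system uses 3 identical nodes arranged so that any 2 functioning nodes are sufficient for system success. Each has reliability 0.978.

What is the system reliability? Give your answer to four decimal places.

0.9986

R = Σ_{i=2}^{3} C(3,i) p^i (1−p)^{3−i} with p = 0.978
C(3,2)·0.978^2·0.022^1 = 0.063128
C(3,3)·0.978^3·0.022^0 = 0.935441
Sum = 0.9986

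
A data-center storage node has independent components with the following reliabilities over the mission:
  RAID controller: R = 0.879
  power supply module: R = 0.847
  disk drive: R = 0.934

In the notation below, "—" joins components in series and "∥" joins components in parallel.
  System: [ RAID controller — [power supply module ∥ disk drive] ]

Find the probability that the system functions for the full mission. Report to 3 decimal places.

0.870

Parallel (power supply module and disk drive): 1 − (1 − 0.84700)(1 − 0.93400) = 0.98990
Series (RAID controller and [0.98990]): 0.87900 × 0.98990 = 0.870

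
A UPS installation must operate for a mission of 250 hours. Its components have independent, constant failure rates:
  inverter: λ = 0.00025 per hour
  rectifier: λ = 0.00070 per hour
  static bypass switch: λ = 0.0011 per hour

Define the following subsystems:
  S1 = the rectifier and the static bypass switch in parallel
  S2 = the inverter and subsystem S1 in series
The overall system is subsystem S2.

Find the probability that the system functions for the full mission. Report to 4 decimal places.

R(inverter) = exp(−0.00025 × 250) = 0.939413
R(rectifier) = exp(−0.00070 × 250) = 0.839457
R(static bypass switch) = exp(−0.0011 × 250) = 0.759572
Parallel (rectifier and static bypass switch): 1 − (1 − 0.839457)(1 − 0.759572) = 0.961401
Series (inverter and [0.961401]): 0.939413 × 0.961401 = 0.9032

0.9032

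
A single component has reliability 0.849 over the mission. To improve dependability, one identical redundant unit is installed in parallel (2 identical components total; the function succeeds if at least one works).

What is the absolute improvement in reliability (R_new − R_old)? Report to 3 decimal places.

0.128

R_before = 0.849
R_after = 1 − (1 − 0.849)^2 = 0.977
ΔR = 0.977 − 0.849 = 0.128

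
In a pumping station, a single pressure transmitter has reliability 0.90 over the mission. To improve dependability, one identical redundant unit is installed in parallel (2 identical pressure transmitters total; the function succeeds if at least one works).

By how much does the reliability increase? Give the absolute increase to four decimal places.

0.0900

R_before = 0.90
R_after = 1 − (1 − 0.90)^2 = 0.9900
ΔR = 0.9900 − 0.90 = 0.0900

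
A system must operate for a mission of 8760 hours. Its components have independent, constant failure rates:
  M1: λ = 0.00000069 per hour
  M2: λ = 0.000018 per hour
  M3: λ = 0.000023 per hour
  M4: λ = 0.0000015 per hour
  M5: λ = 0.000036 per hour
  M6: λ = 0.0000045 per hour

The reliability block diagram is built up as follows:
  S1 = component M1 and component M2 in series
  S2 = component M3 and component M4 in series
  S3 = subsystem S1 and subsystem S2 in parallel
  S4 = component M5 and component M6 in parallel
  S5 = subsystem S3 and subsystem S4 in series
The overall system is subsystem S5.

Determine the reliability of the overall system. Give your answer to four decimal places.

R(M1) = exp(−0.00000069 × 8760) = 0.993974
R(M2) = exp(−0.000018 × 8760) = 0.854123
R(M3) = exp(−0.000023 × 8760) = 0.817520
R(M4) = exp(−0.0000015 × 8760) = 0.986946
R(M5) = exp(−0.000036 × 8760) = 0.729526
R(M6) = exp(−0.0000045 × 8760) = 0.961347
Series (M1 and M2): 0.993974 × 0.854123 = 0.848976
Series (M3 and M4): 0.817520 × 0.986946 = 0.806848
Parallel ([0.848976] and [0.806848]): 1 − (1 − 0.848976)(1 − 0.806848) = 0.970829
Parallel (M5 and M6): 1 − (1 − 0.729526)(1 − 0.961347) = 0.989545
Series ([0.970829] and [0.989545]): 0.970829 × 0.989545 = 0.9607

0.9607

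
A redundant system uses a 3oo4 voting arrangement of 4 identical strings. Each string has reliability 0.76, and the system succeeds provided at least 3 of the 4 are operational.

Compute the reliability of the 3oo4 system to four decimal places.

R = Σ_{i=3}^{4} C(4,i) p^i (1−p)^{4−i} with p = 0.76
C(4,3)·0.76^3·0.24^1 = 0.421417
C(4,4)·0.76^4·0.24^0 = 0.333622
Sum = 0.7550

0.7550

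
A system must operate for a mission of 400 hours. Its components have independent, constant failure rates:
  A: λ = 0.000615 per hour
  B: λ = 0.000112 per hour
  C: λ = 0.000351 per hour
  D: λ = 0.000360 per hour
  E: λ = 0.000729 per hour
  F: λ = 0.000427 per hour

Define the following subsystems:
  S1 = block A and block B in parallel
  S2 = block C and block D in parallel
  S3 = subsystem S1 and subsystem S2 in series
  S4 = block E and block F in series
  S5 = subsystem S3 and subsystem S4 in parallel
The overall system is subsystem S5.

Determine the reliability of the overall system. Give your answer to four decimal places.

0.9900

R(A) = exp(−0.000615 × 400) = 0.781922
R(B) = exp(−0.000112 × 400) = 0.956189
R(C) = exp(−0.000351 × 400) = 0.869011
R(D) = exp(−0.000360 × 400) = 0.865888
R(E) = exp(−0.000729 × 400) = 0.747067
R(F) = exp(−0.000427 × 400) = 0.842990
Parallel (A and B): 1 − (1 − 0.781922)(1 − 0.956189) = 0.990446
Parallel (C and D): 1 − (1 − 0.869011)(1 − 0.865888) = 0.982433
Series ([0.990446] and [0.982433]): 0.990446 × 0.982433 = 0.973047
Series (E and F): 0.747067 × 0.842990 = 0.629770
Parallel ([0.973047] and [0.629770]): 1 − (1 − 0.973047)(1 − 0.629770) = 0.9900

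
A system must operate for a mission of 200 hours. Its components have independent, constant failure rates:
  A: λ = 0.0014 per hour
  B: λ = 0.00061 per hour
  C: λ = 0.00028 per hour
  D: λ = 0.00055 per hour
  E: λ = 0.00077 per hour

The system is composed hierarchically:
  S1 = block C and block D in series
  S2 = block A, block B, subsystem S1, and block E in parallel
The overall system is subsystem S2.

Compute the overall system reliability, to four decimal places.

R(A) = exp(−0.0014 × 200) = 0.755784
R(B) = exp(−0.00061 × 200) = 0.885148
R(C) = exp(−0.00028 × 200) = 0.945539
R(D) = exp(−0.00055 × 200) = 0.895834
R(E) = exp(−0.00077 × 200) = 0.857272
Series (C and D): 0.945539 × 0.895834 = 0.847046
Parallel (A, B, [0.847046], and E): 1 − (1 − 0.755784)(1 − 0.885148)(1 − 0.847046)(1 − 0.857272) = 0.9994

0.9994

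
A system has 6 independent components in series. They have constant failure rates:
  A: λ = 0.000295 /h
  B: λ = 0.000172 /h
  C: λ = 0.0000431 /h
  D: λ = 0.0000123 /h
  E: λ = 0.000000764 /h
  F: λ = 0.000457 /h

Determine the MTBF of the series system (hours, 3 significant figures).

Series of exponential components: λ_sys = Σ λ_i
λ_sys = 0.000295 + 0.000172 + 0.0000431 + 0.0000123 + 0.000000764 + 0.000457 = 9.8016e-04 /h
MTBF = 1 / λ_sys = 1020 h

1020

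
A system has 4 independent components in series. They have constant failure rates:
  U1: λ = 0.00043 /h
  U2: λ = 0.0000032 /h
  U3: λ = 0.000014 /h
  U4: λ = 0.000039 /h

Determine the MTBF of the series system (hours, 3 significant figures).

Series of exponential components: λ_sys = Σ λ_i
λ_sys = 0.00043 + 0.0000032 + 0.000014 + 0.000039 = 4.8620e-04 /h
MTBF = 1 / λ_sys = 2060 h

2060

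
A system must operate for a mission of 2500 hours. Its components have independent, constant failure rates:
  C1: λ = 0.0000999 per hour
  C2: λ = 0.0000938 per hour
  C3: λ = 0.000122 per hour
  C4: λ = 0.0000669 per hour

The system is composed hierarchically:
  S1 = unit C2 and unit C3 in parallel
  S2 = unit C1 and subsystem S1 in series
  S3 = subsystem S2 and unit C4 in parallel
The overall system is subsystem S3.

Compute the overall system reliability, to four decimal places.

0.9594

R(C1) = exp(−0.0000999 × 2500) = 0.778996
R(C2) = exp(−0.0000938 × 2500) = 0.790966
R(C3) = exp(−0.000122 × 2500) = 0.737123
R(C4) = exp(−0.0000669 × 2500) = 0.845988
Parallel (C2 and C3): 1 − (1 − 0.790966)(1 − 0.737123) = 0.945050
Series (C1 and [0.945050]): 0.778996 × 0.945050 = 0.736190
Parallel ([0.736190] and C4): 1 − (1 − 0.736190)(1 − 0.845988) = 0.9594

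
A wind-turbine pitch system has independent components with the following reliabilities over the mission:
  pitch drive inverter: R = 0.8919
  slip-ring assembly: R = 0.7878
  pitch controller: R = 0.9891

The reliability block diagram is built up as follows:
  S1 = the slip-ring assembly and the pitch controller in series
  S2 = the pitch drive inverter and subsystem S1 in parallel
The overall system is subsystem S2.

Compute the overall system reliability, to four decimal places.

Series (slip-ring assembly and pitch controller): 0.787800 × 0.989100 = 0.779213
Parallel (pitch drive inverter and [0.779213]): 1 − (1 − 0.891900)(1 − 0.779213) = 0.9761

0.9761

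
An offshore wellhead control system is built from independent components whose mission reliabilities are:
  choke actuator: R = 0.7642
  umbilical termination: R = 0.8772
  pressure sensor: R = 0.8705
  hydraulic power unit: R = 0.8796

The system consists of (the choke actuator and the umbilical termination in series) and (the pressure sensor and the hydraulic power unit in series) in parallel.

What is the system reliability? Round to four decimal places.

0.9228

Series (choke actuator and umbilical termination): 0.764200 × 0.877200 = 0.670356
Series (pressure sensor and hydraulic power unit): 0.870500 × 0.879600 = 0.765692
Parallel ([0.670356] and [0.765692]): 1 − (1 − 0.670356)(1 − 0.765692) = 0.9228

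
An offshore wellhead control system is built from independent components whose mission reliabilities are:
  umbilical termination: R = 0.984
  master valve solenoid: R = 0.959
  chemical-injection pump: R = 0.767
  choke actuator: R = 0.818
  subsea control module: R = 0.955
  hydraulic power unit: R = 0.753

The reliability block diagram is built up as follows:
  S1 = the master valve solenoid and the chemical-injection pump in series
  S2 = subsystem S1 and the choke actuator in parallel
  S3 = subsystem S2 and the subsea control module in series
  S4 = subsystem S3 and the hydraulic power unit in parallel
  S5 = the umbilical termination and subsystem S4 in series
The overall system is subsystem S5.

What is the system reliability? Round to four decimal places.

0.9619

Series (master valve solenoid and chemical-injection pump): 0.959000 × 0.767000 = 0.735553
Parallel ([0.735553] and choke actuator): 1 − (1 − 0.735553)(1 − 0.818000) = 0.951871
Series ([0.951871] and subsea control module): 0.951871 × 0.955000 = 0.909037
Parallel ([0.909037] and hydraulic power unit): 1 − (1 − 0.909037)(1 − 0.753000) = 0.977532
Series (umbilical termination and [0.977532]): 0.984000 × 0.977532 = 0.9619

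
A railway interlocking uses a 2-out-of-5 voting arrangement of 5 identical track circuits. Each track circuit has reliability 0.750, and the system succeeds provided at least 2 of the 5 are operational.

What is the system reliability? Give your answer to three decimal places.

R = Σ_{i=2}^{5} C(5,i) p^i (1−p)^{5−i} with p = 0.750
C(5,2)·0.750^2·0.250^3 = 0.08789
C(5,3)·0.750^3·0.250^2 = 0.26367
C(5,4)·0.750^4·0.250^1 = 0.39551
C(5,5)·0.750^5·0.250^0 = 0.23730
Sum = 0.984

0.984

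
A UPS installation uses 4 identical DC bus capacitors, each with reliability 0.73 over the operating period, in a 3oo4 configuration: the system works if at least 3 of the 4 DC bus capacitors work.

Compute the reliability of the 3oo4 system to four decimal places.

R = Σ_{i=3}^{4} C(4,i) p^i (1−p)^{4−i} with p = 0.73
C(4,3)·0.73^3·0.27^1 = 0.420138
C(4,4)·0.73^4·0.27^0 = 0.283982
Sum = 0.7041

0.7041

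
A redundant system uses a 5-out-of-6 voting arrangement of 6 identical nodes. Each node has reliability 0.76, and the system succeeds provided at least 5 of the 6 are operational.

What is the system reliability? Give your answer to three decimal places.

0.558

R = Σ_{i=5}^{6} C(6,i) p^i (1−p)^{6−i} with p = 0.76
C(6,5)·0.76^5·0.24^1 = 0.36512
C(6,6)·0.76^6·0.24^0 = 0.19270
Sum = 0.558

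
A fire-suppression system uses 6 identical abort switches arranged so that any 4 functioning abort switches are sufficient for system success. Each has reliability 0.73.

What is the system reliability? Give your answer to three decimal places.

R = Σ_{i=4}^{6} C(6,i) p^i (1−p)^{6−i} with p = 0.73
C(6,4)·0.73^4·0.27^2 = 0.31053
C(6,5)·0.73^5·0.27^1 = 0.33584
C(6,6)·0.73^6·0.27^0 = 0.15133
Sum = 0.798

0.798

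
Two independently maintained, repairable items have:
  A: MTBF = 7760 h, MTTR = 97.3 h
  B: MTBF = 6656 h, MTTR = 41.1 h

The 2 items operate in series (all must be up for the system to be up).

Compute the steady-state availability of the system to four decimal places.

0.9816

A(A) = MTBF/(MTBF+MTTR) = 7760/(7760+97.3) = 0.987617
A(B) = MTBF/(MTBF+MTTR) = 6656/(6656+41.1) = 0.993863
Series availability: 0.987617 × 0.993863 = 0.9816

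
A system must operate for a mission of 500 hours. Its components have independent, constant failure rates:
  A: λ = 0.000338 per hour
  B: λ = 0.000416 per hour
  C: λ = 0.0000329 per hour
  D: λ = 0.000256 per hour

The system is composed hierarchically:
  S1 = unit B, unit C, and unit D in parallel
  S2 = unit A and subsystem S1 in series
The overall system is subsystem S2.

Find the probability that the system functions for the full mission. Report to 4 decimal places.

0.8442

R(A) = exp(−0.000338 × 500) = 0.844509
R(B) = exp(−0.000416 × 500) = 0.812207
R(C) = exp(−0.0000329 × 500) = 0.983685
R(D) = exp(−0.000256 × 500) = 0.879853
Parallel (B, C, and D): 1 − (1 − 0.812207)(1 − 0.983685)(1 − 0.879853) = 0.999632
Series (A and [0.999632]): 0.844509 × 0.999632 = 0.8442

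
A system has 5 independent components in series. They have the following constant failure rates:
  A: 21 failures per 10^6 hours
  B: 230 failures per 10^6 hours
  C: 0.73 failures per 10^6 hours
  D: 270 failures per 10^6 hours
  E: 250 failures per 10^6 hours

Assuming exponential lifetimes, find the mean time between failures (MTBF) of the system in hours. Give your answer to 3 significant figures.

1300

Series of exponential components: λ_sys = Σ λ_i
λ_sys = 0.000021 + 0.00023 + 0.00000073 + 0.00027 + 0.00025 = 7.7173e-04 /h
MTBF = 1 / λ_sys = 1300 h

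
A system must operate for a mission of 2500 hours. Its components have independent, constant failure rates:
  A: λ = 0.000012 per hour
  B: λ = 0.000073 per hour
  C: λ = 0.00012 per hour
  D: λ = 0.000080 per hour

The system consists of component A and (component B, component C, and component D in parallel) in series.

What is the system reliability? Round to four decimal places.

0.9628

R(A) = exp(−0.000012 × 2500) = 0.970446
R(B) = exp(−0.000073 × 2500) = 0.833185
R(C) = exp(−0.00012 × 2500) = 0.740818
R(D) = exp(−0.000080 × 2500) = 0.818731
Parallel (B, C, and D): 1 − (1 − 0.833185)(1 − 0.740818)(1 − 0.818731) = 0.992163
Series (A and [0.992163]): 0.970446 × 0.992163 = 0.9628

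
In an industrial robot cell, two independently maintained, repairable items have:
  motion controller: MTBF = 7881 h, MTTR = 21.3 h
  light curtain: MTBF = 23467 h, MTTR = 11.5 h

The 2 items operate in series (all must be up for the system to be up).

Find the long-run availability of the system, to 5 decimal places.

0.99682

A(motion controller) = MTBF/(MTBF+MTTR) = 7881/(7881+21.3) = 0.997305
A(light curtain) = MTBF/(MTBF+MTTR) = 23467/(23467+11.5) = 0.999510
Series availability: 0.997305 × 0.999510 = 0.99682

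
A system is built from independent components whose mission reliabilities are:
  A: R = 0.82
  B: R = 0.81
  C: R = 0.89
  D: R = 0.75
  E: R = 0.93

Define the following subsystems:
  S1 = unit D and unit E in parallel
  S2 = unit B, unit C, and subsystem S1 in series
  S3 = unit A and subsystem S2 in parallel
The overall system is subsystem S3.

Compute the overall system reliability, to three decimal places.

0.947

Parallel (D and E): 1 − (1 − 0.75000)(1 − 0.93000) = 0.98250
Series (B, C, and [0.98250]): 0.81000 × 0.89000 × 0.98250 = 0.70828
Parallel (A and [0.70828]): 1 − (1 − 0.82000)(1 − 0.70828) = 0.947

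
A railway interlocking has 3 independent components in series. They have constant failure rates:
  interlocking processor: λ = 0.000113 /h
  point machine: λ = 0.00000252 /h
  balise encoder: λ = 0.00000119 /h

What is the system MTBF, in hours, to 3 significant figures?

Series of exponential components: λ_sys = Σ λ_i
λ_sys = 0.000113 + 0.00000252 + 0.00000119 = 1.1671e-04 /h
MTBF = 1 / λ_sys = 8570 h

8570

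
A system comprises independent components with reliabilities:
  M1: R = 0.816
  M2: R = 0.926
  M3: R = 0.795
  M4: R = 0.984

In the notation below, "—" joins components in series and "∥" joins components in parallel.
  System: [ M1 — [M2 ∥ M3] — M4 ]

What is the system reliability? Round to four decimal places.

0.7908

Parallel (M2 and M3): 1 − (1 − 0.926000)(1 − 0.795000) = 0.984830
Series (M1, [0.984830], and M4): 0.816000 × 0.984830 × 0.984000 = 0.7908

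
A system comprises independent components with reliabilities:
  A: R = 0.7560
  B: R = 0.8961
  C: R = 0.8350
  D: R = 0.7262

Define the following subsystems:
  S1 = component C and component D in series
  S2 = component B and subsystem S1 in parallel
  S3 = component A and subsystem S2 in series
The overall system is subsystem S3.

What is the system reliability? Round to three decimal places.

Series (C and D): 0.83500 × 0.72620 = 0.60638
Parallel (B and [0.60638]): 1 − (1 − 0.89610)(1 − 0.60638) = 0.95910
Series (A and [0.95910]): 0.75600 × 0.95910 = 0.725

0.725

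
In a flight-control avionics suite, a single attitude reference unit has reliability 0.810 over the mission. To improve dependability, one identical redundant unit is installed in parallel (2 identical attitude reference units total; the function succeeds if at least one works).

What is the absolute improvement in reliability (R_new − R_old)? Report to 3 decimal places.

0.154

R_before = 0.810
R_after = 1 − (1 − 0.810)^2 = 0.964
ΔR = 0.964 − 0.810 = 0.154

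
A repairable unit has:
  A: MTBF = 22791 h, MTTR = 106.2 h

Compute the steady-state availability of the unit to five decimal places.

A(A) = MTBF/(MTBF+MTTR) = 22791/(22791+106.2) = 0.99536

0.99536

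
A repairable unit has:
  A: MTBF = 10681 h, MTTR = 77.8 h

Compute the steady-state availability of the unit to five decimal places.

0.99277

A(A) = MTBF/(MTBF+MTTR) = 10681/(10681+77.8) = 0.99277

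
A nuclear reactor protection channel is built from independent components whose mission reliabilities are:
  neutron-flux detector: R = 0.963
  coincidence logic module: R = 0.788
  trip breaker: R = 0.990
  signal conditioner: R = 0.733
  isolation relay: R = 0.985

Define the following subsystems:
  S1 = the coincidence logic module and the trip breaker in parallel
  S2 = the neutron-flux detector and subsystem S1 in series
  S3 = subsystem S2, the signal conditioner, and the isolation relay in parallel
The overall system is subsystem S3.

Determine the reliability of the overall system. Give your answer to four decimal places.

Parallel (coincidence logic module and trip breaker): 1 − (1 − 0.788000)(1 − 0.990000) = 0.997880
Series (neutron-flux detector and [0.997880]): 0.963000 × 0.997880 = 0.960958
Parallel ([0.960958], signal conditioner, and isolation relay): 1 − (1 − 0.960958)(1 − 0.733000)(1 − 0.985000) = 0.9998

0.9998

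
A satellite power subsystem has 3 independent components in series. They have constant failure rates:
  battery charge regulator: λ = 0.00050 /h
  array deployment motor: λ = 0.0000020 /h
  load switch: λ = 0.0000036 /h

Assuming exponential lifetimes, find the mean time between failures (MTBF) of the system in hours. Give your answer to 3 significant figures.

1980

Series of exponential components: λ_sys = Σ λ_i
λ_sys = 0.00050 + 0.0000020 + 0.0000036 = 5.0560e-04 /h
MTBF = 1 / λ_sys = 1980 h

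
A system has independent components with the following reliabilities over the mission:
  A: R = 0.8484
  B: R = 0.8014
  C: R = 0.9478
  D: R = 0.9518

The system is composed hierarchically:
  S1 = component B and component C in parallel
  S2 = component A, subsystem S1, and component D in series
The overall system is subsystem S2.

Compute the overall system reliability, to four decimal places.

Parallel (B and C): 1 − (1 − 0.801400)(1 − 0.947800) = 0.989633
Series (A, [0.989633], and D): 0.848400 × 0.989633 × 0.951800 = 0.7991

0.7991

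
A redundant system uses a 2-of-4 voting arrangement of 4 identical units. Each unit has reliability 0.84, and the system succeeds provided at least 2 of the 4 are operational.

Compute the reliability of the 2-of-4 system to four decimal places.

0.9856

R = Σ_{i=2}^{4} C(4,i) p^i (1−p)^{4−i} with p = 0.84
C(4,2)·0.84^2·0.16^2 = 0.108380
C(4,3)·0.84^3·0.16^1 = 0.379331
C(4,4)·0.84^4·0.16^0 = 0.497871
Sum = 0.9856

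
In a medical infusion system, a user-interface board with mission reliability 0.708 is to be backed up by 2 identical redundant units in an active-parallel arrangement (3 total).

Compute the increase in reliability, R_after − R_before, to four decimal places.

R_before = 0.708
R_after = 1 − (1 − 0.708)^3 = 0.9751
ΔR = 0.9751 − 0.708 = 0.2671

0.2671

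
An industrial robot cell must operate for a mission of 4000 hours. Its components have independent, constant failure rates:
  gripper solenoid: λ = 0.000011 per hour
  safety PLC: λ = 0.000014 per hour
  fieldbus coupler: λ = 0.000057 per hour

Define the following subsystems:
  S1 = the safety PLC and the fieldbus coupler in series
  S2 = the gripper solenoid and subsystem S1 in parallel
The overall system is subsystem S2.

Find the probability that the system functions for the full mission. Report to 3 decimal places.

0.989

R(gripper solenoid) = exp(−0.000011 × 4000) = 0.95695
R(safety PLC) = exp(−0.000014 × 4000) = 0.94554
R(fieldbus coupler) = exp(−0.000057 × 4000) = 0.79612
Series (safety PLC and fieldbus coupler): 0.94554 × 0.79612 = 0.75276
Parallel (gripper solenoid and [0.75276]): 1 − (1 − 0.95695)(1 − 0.75276) = 0.989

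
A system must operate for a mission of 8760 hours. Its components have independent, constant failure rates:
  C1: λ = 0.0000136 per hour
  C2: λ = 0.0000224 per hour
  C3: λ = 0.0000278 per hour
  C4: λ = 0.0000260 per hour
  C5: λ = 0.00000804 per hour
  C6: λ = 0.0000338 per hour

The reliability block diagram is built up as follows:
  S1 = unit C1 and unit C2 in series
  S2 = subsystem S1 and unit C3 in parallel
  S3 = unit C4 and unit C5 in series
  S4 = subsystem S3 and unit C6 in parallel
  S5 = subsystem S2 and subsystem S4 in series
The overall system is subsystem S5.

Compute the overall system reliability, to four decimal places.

R(C1) = exp(−0.0000136 × 8760) = 0.887687
R(C2) = exp(−0.0000224 × 8760) = 0.821828
R(C3) = exp(−0.0000278 × 8760) = 0.783858
R(C4) = exp(−0.0000260 × 8760) = 0.796315
R(C5) = exp(−0.00000804 × 8760) = 0.931993
R(C6) = exp(−0.0000338 × 8760) = 0.743722
Series (C1 and C2): 0.887687 × 0.821828 = 0.729526
Parallel ([0.729526] and C3): 1 − (1 − 0.729526)(1 − 0.783858) = 0.941539
Series (C4 and C5): 0.796315 × 0.931993 = 0.742160
Parallel ([0.742160] and C6): 1 − (1 − 0.742160)(1 − 0.743722) = 0.933921
Series ([0.941539] and [0.933921]): 0.941539 × 0.933921 = 0.8793

0.8793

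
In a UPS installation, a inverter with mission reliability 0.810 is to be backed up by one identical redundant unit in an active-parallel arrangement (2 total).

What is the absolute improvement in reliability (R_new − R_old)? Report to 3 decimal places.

R_before = 0.810
R_after = 1 − (1 − 0.810)^2 = 0.964
ΔR = 0.964 − 0.810 = 0.154

0.154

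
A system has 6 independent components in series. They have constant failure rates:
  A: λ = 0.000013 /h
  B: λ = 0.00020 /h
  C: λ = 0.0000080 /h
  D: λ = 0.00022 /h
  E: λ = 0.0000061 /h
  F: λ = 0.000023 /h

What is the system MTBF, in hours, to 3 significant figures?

2130

Series of exponential components: λ_sys = Σ λ_i
λ_sys = 0.000013 + 0.00020 + 0.0000080 + 0.00022 + 0.0000061 + 0.000023 = 4.7010e-04 /h
MTBF = 1 / λ_sys = 2130 h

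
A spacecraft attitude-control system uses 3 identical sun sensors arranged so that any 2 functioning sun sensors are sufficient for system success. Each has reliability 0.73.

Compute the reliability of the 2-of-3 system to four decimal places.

0.8207

R = Σ_{i=2}^{3} C(3,i) p^i (1−p)^{3−i} with p = 0.73
C(3,2)·0.73^2·0.27^1 = 0.431649
C(3,3)·0.73^3·0.27^0 = 0.389017
Sum = 0.8207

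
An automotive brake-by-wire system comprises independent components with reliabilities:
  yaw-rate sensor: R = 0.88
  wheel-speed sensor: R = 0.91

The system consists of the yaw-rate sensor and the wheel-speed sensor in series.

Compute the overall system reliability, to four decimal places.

0.8008

Series (yaw-rate sensor and wheel-speed sensor): 0.880000 × 0.910000 = 0.8008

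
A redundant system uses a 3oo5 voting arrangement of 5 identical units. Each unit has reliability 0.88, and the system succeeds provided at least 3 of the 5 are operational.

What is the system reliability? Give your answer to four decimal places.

R = Σ_{i=3}^{5} C(5,i) p^i (1−p)^{5−i} with p = 0.88
C(5,3)·0.88^3·0.12^2 = 0.098132
C(5,4)·0.88^4·0.12^1 = 0.359817
C(5,5)·0.88^5·0.12^0 = 0.527732
Sum = 0.9857

0.9857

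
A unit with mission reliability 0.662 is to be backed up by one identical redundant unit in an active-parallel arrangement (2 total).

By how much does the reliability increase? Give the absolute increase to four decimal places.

0.2238

R_before = 0.662
R_after = 1 − (1 − 0.662)^2 = 0.8858
ΔR = 0.8858 − 0.662 = 0.2238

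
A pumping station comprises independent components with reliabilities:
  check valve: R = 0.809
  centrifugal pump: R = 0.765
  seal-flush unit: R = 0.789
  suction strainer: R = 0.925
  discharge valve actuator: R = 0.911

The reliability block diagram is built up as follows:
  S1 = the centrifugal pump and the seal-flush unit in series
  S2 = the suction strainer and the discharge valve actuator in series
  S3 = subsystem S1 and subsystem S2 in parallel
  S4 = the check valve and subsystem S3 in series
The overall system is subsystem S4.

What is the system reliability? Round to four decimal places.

0.7585

Series (centrifugal pump and seal-flush unit): 0.765000 × 0.789000 = 0.603585
Series (suction strainer and discharge valve actuator): 0.925000 × 0.911000 = 0.842675
Parallel ([0.603585] and [0.842675]): 1 − (1 − 0.603585)(1 − 0.842675) = 0.937634
Series (check valve and [0.937634]): 0.809000 × 0.937634 = 0.7585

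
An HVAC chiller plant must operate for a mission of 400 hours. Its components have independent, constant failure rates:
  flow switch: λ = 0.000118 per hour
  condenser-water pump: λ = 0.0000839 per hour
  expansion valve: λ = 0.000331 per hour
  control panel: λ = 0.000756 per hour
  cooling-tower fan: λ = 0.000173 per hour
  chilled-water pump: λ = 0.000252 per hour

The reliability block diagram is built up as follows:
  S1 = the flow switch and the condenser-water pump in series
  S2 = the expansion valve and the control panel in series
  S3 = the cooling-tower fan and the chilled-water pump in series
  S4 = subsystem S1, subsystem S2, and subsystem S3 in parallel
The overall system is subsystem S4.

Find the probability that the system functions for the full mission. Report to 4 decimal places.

R(flow switch) = exp(−0.000118 × 400) = 0.953897
R(condenser-water pump) = exp(−0.0000839 × 400) = 0.966997
R(expansion valve) = exp(−0.000331 × 400) = 0.875991
R(control panel) = exp(−0.000756 × 400) = 0.739042
R(cooling-tower fan) = exp(−0.000173 × 400) = 0.933140
R(chilled-water pump) = exp(−0.000252 × 400) = 0.904114
Series (flow switch and condenser-water pump): 0.953897 × 0.966997 = 0.922416
Series (expansion valve and control panel): 0.875991 × 0.739042 = 0.647394
Series (cooling-tower fan and chilled-water pump): 0.933140 × 0.904114 = 0.843665
Parallel ([0.922416], [0.647394], and [0.843665]): 1 − (1 − 0.922416)(1 − 0.647394)(1 − 0.843665) = 0.9957

0.9957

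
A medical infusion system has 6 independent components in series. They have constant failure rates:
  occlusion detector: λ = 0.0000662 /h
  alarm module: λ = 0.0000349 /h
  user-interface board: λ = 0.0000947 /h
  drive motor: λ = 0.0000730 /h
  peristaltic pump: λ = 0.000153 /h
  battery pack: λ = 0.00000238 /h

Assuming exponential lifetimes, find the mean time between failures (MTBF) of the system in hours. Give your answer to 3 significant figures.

Series of exponential components: λ_sys = Σ λ_i
λ_sys = 0.0000662 + 0.0000349 + 0.0000947 + 0.0000730 + 0.000153 + 0.00000238 = 4.2418e-04 /h
MTBF = 1 / λ_sys = 2360 h

2360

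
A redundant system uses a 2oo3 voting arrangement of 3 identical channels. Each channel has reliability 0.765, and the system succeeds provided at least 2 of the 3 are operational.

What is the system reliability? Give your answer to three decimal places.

0.860

R = Σ_{i=2}^{3} C(3,i) p^i (1−p)^{3−i} with p = 0.765
C(3,2)·0.765^2·0.235^1 = 0.41258
C(3,3)·0.765^3·0.235^0 = 0.44770
Sum = 0.860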